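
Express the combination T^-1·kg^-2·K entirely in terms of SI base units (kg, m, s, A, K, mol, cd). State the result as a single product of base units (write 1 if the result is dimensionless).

kg⁻³·s²·A·K

T = kg·s⁻²·A⁻¹.
So T⁻¹ = kg⁻¹·s²·A.
Combining: T⁻¹·kg⁻²·K = (kg⁻¹·s²·A) · kg⁻² · K = kg⁻³·s²·A·K.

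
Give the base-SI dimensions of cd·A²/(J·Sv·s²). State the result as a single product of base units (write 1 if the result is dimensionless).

kg⁻¹·m⁻⁴·s²·A²·cd

J = N·m (work = force × distance),
    = kg·m²·s⁻².
So J⁻¹ = kg⁻¹·m⁻²·s².
Sv = J/kg (equivalent dose = energy per mass),
    = m²·s⁻².
So Sv⁻¹ = m⁻²·s².
Combining: J⁻¹·Sv⁻¹·cd·s⁻²·A² = (kg⁻¹·m⁻²·s²) · (m⁻²·s²) · cd · s⁻² · A² = kg⁻¹·m⁻⁴·s²·A²·cd.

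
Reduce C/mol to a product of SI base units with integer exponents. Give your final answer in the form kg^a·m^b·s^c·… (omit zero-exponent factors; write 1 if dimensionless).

s·A·mol⁻¹

C = A·s = s·A (charge = current × time).
Combining: C·mol⁻¹ = (s·A) · mol⁻¹ = s·A·mol⁻¹.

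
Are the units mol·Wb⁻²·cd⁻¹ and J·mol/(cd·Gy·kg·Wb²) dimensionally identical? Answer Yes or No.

Yes

Left side:
  Wb = kg·m²·s⁻²·A⁻¹.
  So Wb⁻² = kg⁻²·m⁻⁴·s⁴·A².
  Combining: mol·Wb⁻²·cd⁻¹ = mol · (kg⁻²·m⁻⁴·s⁴·A²) · cd⁻¹ = kg⁻²·m⁻⁴·s⁴·A²·mol·cd⁻¹.
Right side:
  Gy = J/kg (absorbed dose = energy per mass),
      = m²·s⁻².
  So Gy⁻¹ = m⁻²·s².
  J = N·m (work = force × distance),
      = kg·m²·s⁻².
  Wb = V·s (flux: a volt is a weber per second),
      = kg·m²·s⁻²·A⁻¹.
  So Wb⁻² = kg⁻²·m⁻⁴·s⁴·A².
  Combining: cd⁻¹·Gy⁻¹·kg⁻¹·J·Wb⁻²·mol = cd⁻¹ · (m⁻²·s²) · kg⁻¹ · (kg·m²·s⁻²) · (kg⁻²·m⁻⁴·s⁴·A²) · mol = kg⁻²·m⁻⁴·s⁴·A²·mol·cd⁻¹.
Both reduce to kg⁻²·m⁻⁴·s⁴·A²·mol·cd⁻¹.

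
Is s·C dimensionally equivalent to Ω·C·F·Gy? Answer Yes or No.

Left side:
  C = A·s = s·A (charge = current × time).
  Combining: s·C = s · (s·A) = s²·A.
Right side:
  Ω = V/A (resistance = voltage per current),
      = kg·m²·s⁻³·A⁻².
  C = A·s = s·A (charge = current × time).
  F = C/V (capacitance = charge per voltage),
      = A·s/(kg·m²·s⁻³·A⁻¹) (substituting C and V),
      = kg⁻¹·m⁻²·s⁴·A².
  Gy = J/kg (absorbed dose = energy per mass),
      = m²·s⁻².
  Combining: Ω·C·F·Gy = (kg·m²·s⁻³·A⁻²) · (s·A) · (kg⁻¹·m⁻²·s⁴·A²) · (m²·s⁻²) = m²·A.
Left is s²·A; right is m²·A — different.

No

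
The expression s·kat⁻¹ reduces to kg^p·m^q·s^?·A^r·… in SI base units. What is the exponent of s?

2

kat = s⁻¹·mol.
So kat⁻¹ = s·mol⁻¹.
Combining: s·kat⁻¹ = s · (s·mol⁻¹) = s²·mol⁻¹.
The exponent of s is 2.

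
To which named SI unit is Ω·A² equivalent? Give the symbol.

Ω = V/A (resistance = voltage per current),
    = kg·m²·s⁻³·A⁻².
Combining: Ω·A² = (kg·m²·s⁻³·A⁻²) · A² = kg·m²·s⁻³.
kg·m²·s⁻³ is the base-SI form of the watt.

W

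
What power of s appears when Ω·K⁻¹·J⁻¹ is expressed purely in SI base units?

-1

Ω = V/A (resistance = voltage per current),
    = kg·m²·s⁻³·A⁻².
J = N·m (work = force × distance),
    = kg·m²·s⁻².
So J⁻¹ = kg⁻¹·m⁻²·s².
Combining: Ω·K⁻¹·J⁻¹ = (kg·m²·s⁻³·A⁻²) · K⁻¹ · (kg⁻¹·m⁻²·s²) = s⁻¹·A⁻²·K⁻¹.
The exponent of s is -1.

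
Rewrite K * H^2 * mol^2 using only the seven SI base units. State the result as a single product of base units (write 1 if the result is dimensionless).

kg²·m⁴·s⁻⁴·A⁻⁴·K·mol²

H = Wb/A (inductance = flux per current),
    = kg·m²·s⁻²·A⁻².
So H² = kg²·m⁴·s⁻⁴·A⁻⁴.
Combining: K·H²·mol² = K · (kg²·m⁴·s⁻⁴·A⁻⁴) · mol² = kg²·m⁴·s⁻⁴·A⁻⁴·K·mol².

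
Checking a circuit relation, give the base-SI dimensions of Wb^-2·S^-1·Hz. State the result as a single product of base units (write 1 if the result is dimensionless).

kg⁻¹·m⁻²

Wb = V·s (flux: a volt is a weber per second),
    = kg·m²·s⁻²·A⁻¹.
So Wb⁻² = kg⁻²·m⁻⁴·s⁴·A².
S = 1/Ω (conductance is reciprocal resistance),
    = kg⁻¹·m⁻²·s³·A².
So S⁻¹ = kg·m²·s⁻³·A⁻².
Hz = 1/s = s⁻¹ (frequency is cycles per second).
Combining: Wb⁻²·S⁻¹·Hz = (kg⁻²·m⁻⁴·s⁴·A²) · (kg·m²·s⁻³·A⁻²) · s⁻¹ = kg⁻¹·m⁻².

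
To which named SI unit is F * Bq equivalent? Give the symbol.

F = C/V (capacitance = charge per voltage),
    = A·s/(kg·m²·s⁻³·A⁻¹) (substituting C and V),
    = kg⁻¹·m⁻²·s⁴·A².
Bq = 1/s = s⁻¹ (activity is decays per second).
Combining: F·Bq = (kg⁻¹·m⁻²·s⁴·A²) · s⁻¹ = kg⁻¹·m⁻²·s³·A².
kg⁻¹·m⁻²·s³·A² is the base-SI form of the siemens.

S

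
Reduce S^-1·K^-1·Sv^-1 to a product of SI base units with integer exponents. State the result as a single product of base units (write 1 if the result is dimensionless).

S = kg⁻¹·m⁻²·s³·A².
So S⁻¹ = kg·m²·s⁻³·A⁻².
Sv = m²·s⁻².
So Sv⁻¹ = m⁻²·s².
Combining: S⁻¹·K⁻¹·Sv⁻¹ = (kg·m²·s⁻³·A⁻²) · K⁻¹ · (m⁻²·s²) = kg·s⁻¹·A⁻²·K⁻¹.

kg·s⁻¹·A⁻²·K⁻¹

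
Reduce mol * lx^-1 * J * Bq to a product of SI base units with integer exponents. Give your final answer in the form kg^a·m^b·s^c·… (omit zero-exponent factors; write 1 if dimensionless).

lx = m⁻²·cd.
So lx⁻¹ = m²·cd⁻¹.
J = kg·m²·s⁻².
Bq = s⁻¹.
Combining: mol·lx⁻¹·J·Bq = mol · (m²·cd⁻¹) · (kg·m²·s⁻²) · s⁻¹ = kg·m⁴·s⁻³·mol·cd⁻¹.

kg·m⁴·s⁻³·mol·cd⁻¹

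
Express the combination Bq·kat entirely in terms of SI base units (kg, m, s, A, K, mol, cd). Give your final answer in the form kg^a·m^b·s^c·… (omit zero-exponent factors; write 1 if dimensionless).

s⁻²·mol

Bq = s⁻¹.
kat = s⁻¹·mol.
Combining: Bq·kat = s⁻¹ · (s⁻¹·mol) = s⁻²·mol.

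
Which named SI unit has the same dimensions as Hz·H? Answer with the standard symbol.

Hz = 1/s = s⁻¹ (frequency is cycles per second).
H = Wb/A (inductance = flux per current),
    = kg·m²·s⁻²·A⁻².
Combining: Hz·H = s⁻¹ · (kg·m²·s⁻²·A⁻²) = kg·m²·s⁻³·A⁻².
kg·m²·s⁻³·A⁻² is the base-SI form of the ohm.

Ω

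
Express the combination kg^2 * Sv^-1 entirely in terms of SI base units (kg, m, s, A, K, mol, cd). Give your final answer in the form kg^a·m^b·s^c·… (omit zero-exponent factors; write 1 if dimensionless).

Sv = J/kg (equivalent dose = energy per mass),
    = m²·s⁻².
So Sv⁻¹ = m⁻²·s².
Combining: kg²·Sv⁻¹ = kg² · (m⁻²·s²) = kg²·m⁻²·s².

kg²·m⁻²·s²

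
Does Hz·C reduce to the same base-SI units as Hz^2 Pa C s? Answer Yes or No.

No

Left side:
  Hz = s⁻¹.
  C = s·A.
  Combining: Hz·C = s⁻¹ · (s·A) = A.
Right side:
  Hz = 1/s = s⁻¹ (frequency is cycles per second).
  So Hz² = s⁻².
  Pa = N/m² (pressure = force per area),
      = kg·m⁻¹·s⁻².
  C = A·s = s·A (charge = current × time).
  Combining: Hz²·Pa·C·s = s⁻² · (kg·m⁻¹·s⁻²) · (s·A) · s = kg·m⁻¹·s⁻²·A.
Left is A; right is kg·m⁻¹·s⁻²·A — different.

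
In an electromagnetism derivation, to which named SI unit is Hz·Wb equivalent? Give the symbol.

Hz = 1/s = s⁻¹ (frequency is cycles per second).
Wb = V·s (flux: a volt is a weber per second),
    = kg·m²·s⁻²·A⁻¹.
Combining: Hz·Wb = s⁻¹ · (kg·m²·s⁻²·A⁻¹) = kg·m²·s⁻³·A⁻¹.
kg·m²·s⁻³·A⁻¹ is the base-SI form of the volt.

V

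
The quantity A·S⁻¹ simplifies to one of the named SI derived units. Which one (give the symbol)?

V

S = 1/Ω (conductance is reciprocal resistance),
    = kg⁻¹·m⁻²·s³·A².
So S⁻¹ = kg·m²·s⁻³·A⁻².
Combining: A·S⁻¹ = A · (kg·m²·s⁻³·A⁻²) = kg·m²·s⁻³·A⁻¹.
kg·m²·s⁻³·A⁻¹ is the base-SI form of the volt.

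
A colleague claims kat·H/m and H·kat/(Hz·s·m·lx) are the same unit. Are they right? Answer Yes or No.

Left side:
  kat = s⁻¹·mol.
  H = kg·m²·s⁻²·A⁻².
  Combining: m⁻¹·kat·H = m⁻¹ · (s⁻¹·mol) · (kg·m²·s⁻²·A⁻²) = kg·m·s⁻³·A⁻²·mol.
Right side:
  Hz = 1/s = s⁻¹ (frequency is cycles per second).
  So Hz⁻¹ = s.
  lx = lm/m² (illuminance = luminous flux per area),
      = m⁻²·cd.
  So lx⁻¹ = m²·cd⁻¹.
  H = Wb/A (inductance = flux per current),
      = kg·m²·s⁻²·A⁻².
  kat = mol/s = s⁻¹·mol (catalytic activity).
  Combining: Hz⁻¹·s⁻¹·m⁻¹·lx⁻¹·H·kat = s · s⁻¹ · m⁻¹ · (m²·cd⁻¹) · (kg·m²·s⁻²·A⁻²) · (s⁻¹·mol) = kg·m³·s⁻³·A⁻²·mol·cd⁻¹.
Left is kg·m·s⁻³·A⁻²·mol; right is kg·m³·s⁻³·A⁻²·mol·cd⁻¹ — different.

No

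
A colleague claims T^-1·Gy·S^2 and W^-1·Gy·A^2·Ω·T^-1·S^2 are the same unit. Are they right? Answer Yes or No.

Yes

Left side:
  T = Wb/m² (flux density = flux per area),
      = kg·s⁻²·A⁻¹.
  So T⁻¹ = kg⁻¹·s²·A.
  Gy = J/kg (absorbed dose = energy per mass),
      = m²·s⁻².
  S = 1/Ω (conductance is reciprocal resistance),
      = kg⁻¹·m⁻²·s³·A².
  So S² = kg⁻²·m⁻⁴·s⁶·A⁴.
  Combining: T⁻¹·Gy·S² = (kg⁻¹·s²·A) · (m²·s⁻²) · (kg⁻²·m⁻⁴·s⁶·A⁴) = kg⁻³·m⁻²·s⁶·A⁵.
Right side:
  W = J/s (power = energy per time),
      = kg·m²·s⁻³.
  So W⁻¹ = kg⁻¹·m⁻²·s³.
  Gy = J/kg (absorbed dose = energy per mass),
      = m²·s⁻².
  Ω = V/A (resistance = voltage per current),
      = kg·m²·s⁻³·A⁻².
  T = Wb/m² (flux density = flux per area),
      = kg·s⁻²·A⁻¹.
  So T⁻¹ = kg⁻¹·s²·A.
  S = 1/Ω (conductance is reciprocal resistance),
      = kg⁻¹·m⁻²·s³·A².
  So S² = kg⁻²·m⁻⁴·s⁶·A⁴.
  Combining: W⁻¹·Gy·A²·Ω·T⁻¹·S² = (kg⁻¹·m⁻²·s³) · (m²·s⁻²) · A² · (kg·m²·s⁻³·A⁻²) · (kg⁻¹·s²·A) · (kg⁻²·m⁻⁴·s⁶·A⁴) = kg⁻³·m⁻²·s⁶·A⁵.
Both reduce to kg⁻³·m⁻²·s⁶·A⁵.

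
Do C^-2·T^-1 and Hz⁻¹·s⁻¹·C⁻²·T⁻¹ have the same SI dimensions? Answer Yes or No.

Yes

Left side:
  C = A·s = s·A (charge = current × time).
  So C⁻² = s⁻²·A⁻².
  T = Wb/m² (flux density = flux per area),
      = kg·s⁻²·A⁻¹.
  So T⁻¹ = kg⁻¹·s²·A.
  Combining: C⁻²·T⁻¹ = (s⁻²·A⁻²) · (kg⁻¹·s²·A) = kg⁻¹·A⁻¹.
Right side:
  Hz = s⁻¹.
  So Hz⁻¹ = s.
  C = s·A.
  So C⁻² = s⁻²·A⁻².
  T = kg·s⁻²·A⁻¹.
  So T⁻¹ = kg⁻¹·s²·A.
  Combining: Hz⁻¹·s⁻¹·C⁻²·T⁻¹ = s · s⁻¹ · (s⁻²·A⁻²) · (kg⁻¹·s²·A) = kg⁻¹·A⁻¹.
Both reduce to kg⁻¹·A⁻¹.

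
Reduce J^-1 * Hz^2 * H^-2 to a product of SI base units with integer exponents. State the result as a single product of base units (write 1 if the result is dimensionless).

J = N·m (work = force × distance),
    = kg·m²·s⁻².
So J⁻¹ = kg⁻¹·m⁻²·s².
Hz = 1/s = s⁻¹ (frequency is cycles per second).
So Hz² = s⁻².
H = Wb/A (inductance = flux per current),
    = kg·m²·s⁻²·A⁻².
So H⁻² = kg⁻²·m⁻⁴·s⁴·A⁴.
Combining: J⁻¹·Hz²·H⁻² = (kg⁻¹·m⁻²·s²) · s⁻² · (kg⁻²·m⁻⁴·s⁴·A⁴) = kg⁻³·m⁻⁶·s⁴·A⁴.

kg⁻³·m⁻⁶·s⁴·A⁴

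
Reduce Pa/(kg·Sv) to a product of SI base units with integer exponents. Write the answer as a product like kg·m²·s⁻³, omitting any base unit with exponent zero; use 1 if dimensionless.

m⁻³

Pa = N/m² (pressure = force per area),
    = kg·m⁻¹·s⁻².
Sv = J/kg (equivalent dose = energy per mass),
    = m²·s⁻².
So Sv⁻¹ = m⁻²·s².
Combining: Pa·kg⁻¹·Sv⁻¹ = (kg·m⁻¹·s⁻²) · kg⁻¹ · (m⁻²·s²) = m⁻³.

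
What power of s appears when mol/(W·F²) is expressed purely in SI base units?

-5

W = kg·m²·s⁻³.
So W⁻¹ = kg⁻¹·m⁻²·s³.
F = kg⁻¹·m⁻²·s⁴·A².
So F⁻² = kg²·m⁴·s⁻⁸·A⁻⁴.
Combining: W⁻¹·F⁻²·mol = (kg⁻¹·m⁻²·s³) · (kg²·m⁴·s⁻⁸·A⁻⁴) · mol = kg·m²·s⁻⁵·A⁻⁴·mol.
The exponent of s is -5.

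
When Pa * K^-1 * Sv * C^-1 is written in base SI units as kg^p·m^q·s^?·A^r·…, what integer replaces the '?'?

-5

Pa = N/m² (pressure = force per area),
    = kg·m⁻¹·s⁻².
Sv = J/kg (equivalent dose = energy per mass),
    = m²·s⁻².
C = A·s = s·A (charge = current × time).
So C⁻¹ = s⁻¹·A⁻¹.
Combining: Pa·K⁻¹·Sv·C⁻¹ = (kg·m⁻¹·s⁻²) · K⁻¹ · (m²·s⁻²) · (s⁻¹·A⁻¹) = kg·m·s⁻⁵·A⁻¹·K⁻¹.
The exponent of s is -5.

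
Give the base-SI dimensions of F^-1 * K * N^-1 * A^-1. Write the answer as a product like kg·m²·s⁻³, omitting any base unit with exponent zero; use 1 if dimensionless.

F = C/V (capacitance = charge per voltage),
    = A·s/(kg·m²·s⁻³·A⁻¹) (substituting C and V),
    = kg⁻¹·m⁻²·s⁴·A².
So F⁻¹ = kg·m²·s⁻⁴·A⁻².
N = kg·m/s² = kg·m·s⁻² (force = mass × acceleration).
So N⁻¹ = kg⁻¹·m⁻¹·s².
Combining: F⁻¹·K·N⁻¹·A⁻¹ = (kg·m²·s⁻⁴·A⁻²) · K · (kg⁻¹·m⁻¹·s²) · A⁻¹ = m·s⁻²·A⁻³·K.

m·s⁻²·A⁻³·K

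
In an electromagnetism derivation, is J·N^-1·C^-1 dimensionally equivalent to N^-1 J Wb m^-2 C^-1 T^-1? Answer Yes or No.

Left side:
  J = kg·m²·s⁻².
  N = kg·m·s⁻².
  So N⁻¹ = kg⁻¹·m⁻¹·s².
  C = s·A.
  So C⁻¹ = s⁻¹·A⁻¹.
  Combining: J·N⁻¹·C⁻¹ = (kg·m²·s⁻²) · (kg⁻¹·m⁻¹·s²) · (s⁻¹·A⁻¹) = m·s⁻¹·A⁻¹.
Right side:
  N = kg·m/s² = kg·m·s⁻² (force = mass × acceleration).
  So N⁻¹ = kg⁻¹·m⁻¹·s².
  J = N·m (work = force × distance),
      = kg·m²·s⁻².
  Wb = V·s (flux: a volt is a weber per second),
      = kg·m²·s⁻²·A⁻¹.
  C = A·s = s·A (charge = current × time).
  So C⁻¹ = s⁻¹·A⁻¹.
  T = Wb/m² (flux density = flux per area),
      = kg·s⁻²·A⁻¹.
  So T⁻¹ = kg⁻¹·s²·A.
  Combining: N⁻¹·J·Wb·m⁻²·C⁻¹·T⁻¹ = (kg⁻¹·m⁻¹·s²) · (kg·m²·s⁻²) · (kg·m²·s⁻²·A⁻¹) · m⁻² · (s⁻¹·A⁻¹) · (kg⁻¹·s²·A) = m·s⁻¹·A⁻¹.
Both reduce to m·s⁻¹·A⁻¹.

Yes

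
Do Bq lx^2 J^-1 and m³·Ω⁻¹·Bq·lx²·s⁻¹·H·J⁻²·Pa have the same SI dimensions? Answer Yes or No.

Left side:
  Bq = 1/s = s⁻¹ (activity is decays per second).
  lx = lm/m² (illuminance = luminous flux per area),
      = m⁻²·cd.
  So lx² = m⁻⁴·cd².
  J = N·m (work = force × distance),
      = kg·m²·s⁻².
  So J⁻¹ = kg⁻¹·m⁻²·s².
  Combining: Bq·lx²·J⁻¹ = s⁻¹ · (m⁻⁴·cd²) · (kg⁻¹·m⁻²·s²) = kg⁻¹·m⁻⁶·s·cd².
Right side:
  Ω = V/A (resistance = voltage per current),
      = kg·m²·s⁻³·A⁻².
  So Ω⁻¹ = kg⁻¹·m⁻²·s³·A².
  Bq = 1/s = s⁻¹ (activity is decays per second).
  lx = lm/m² (illuminance = luminous flux per area),
      = m⁻²·cd.
  So lx² = m⁻⁴·cd².
  H = Wb/A (inductance = flux per current),
      = kg·m²·s⁻²·A⁻².
  J = N·m (work = force × distance),
      = kg·m²·s⁻².
  So J⁻² = kg⁻²·m⁻⁴·s⁴.
  Pa = N/m² (pressure = force per area),
      = kg·m⁻¹·s⁻².
  Combining: m³·Ω⁻¹·Bq·lx²·s⁻¹·H·J⁻²·Pa = m³ · (kg⁻¹·m⁻²·s³·A²) · s⁻¹ · (m⁻⁴·cd²) · s⁻¹ · (kg·m²·s⁻²·A⁻²) · (kg⁻²·m⁻⁴·s⁴) · (kg·m⁻¹·s⁻²) = kg⁻¹·m⁻⁶·s·cd².
Both reduce to kg⁻¹·m⁻⁶·s·cd².

Yes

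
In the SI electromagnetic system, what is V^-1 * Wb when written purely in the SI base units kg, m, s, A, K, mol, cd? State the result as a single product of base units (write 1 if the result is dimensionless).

s

V = W/A (potential = power per current),
    = kg·m²·s⁻³·A⁻¹.
So V⁻¹ = kg⁻¹·m⁻²·s³·A.
Wb = V·s (flux: a volt is a weber per second),
    = kg·m²·s⁻²·A⁻¹.
Combining: V⁻¹·Wb = (kg⁻¹·m⁻²·s³·A) · (kg·m²·s⁻²·A⁻¹) = s.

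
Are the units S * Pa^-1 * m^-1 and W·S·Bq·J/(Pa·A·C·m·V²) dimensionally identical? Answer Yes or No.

Left side:
  S = kg⁻¹·m⁻²·s³·A².
  Pa = kg·m⁻¹·s⁻².
  So Pa⁻¹ = kg⁻¹·m·s².
  Combining: S·Pa⁻¹·m⁻¹ = (kg⁻¹·m⁻²·s³·A²) · (kg⁻¹·m·s²) · m⁻¹ = kg⁻²·m⁻²·s⁵·A².
Right side:
  W = kg·m²·s⁻³.
  Pa = kg·m⁻¹·s⁻².
  So Pa⁻¹ = kg⁻¹·m·s².
  S = kg⁻¹·m⁻²·s³·A².
  C = s·A.
  So C⁻¹ = s⁻¹·A⁻¹.
  Bq = s⁻¹.
  V = kg·m²·s⁻³·A⁻¹.
  So V⁻² = kg⁻²·m⁻⁴·s⁶·A².
  J = kg·m²·s⁻².
  Combining: W·Pa⁻¹·S·A⁻¹·C⁻¹·m⁻¹·Bq·V⁻²·J = (kg·m²·s⁻³) · (kg⁻¹·m·s²) · (kg⁻¹·m⁻²·s³·A²) · A⁻¹ · (s⁻¹·A⁻¹) · m⁻¹ · s⁻¹ · (kg⁻²·m⁻⁴·s⁶·A²) · (kg·m²·s⁻²) = kg⁻²·m⁻²·s⁴·A².
Left is kg⁻²·m⁻²·s⁵·A²; right is kg⁻²·m⁻²·s⁴·A² — different.

No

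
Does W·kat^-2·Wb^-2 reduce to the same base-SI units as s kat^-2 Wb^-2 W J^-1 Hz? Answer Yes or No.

No

Left side:
  W = J/s (power = energy per time),
      = kg·m²·s⁻³.
  kat = mol/s = s⁻¹·mol (catalytic activity).
  So kat⁻² = s²·mol⁻².
  Wb = V·s (flux: a volt is a weber per second),
      = kg·m²·s⁻²·A⁻¹.
  So Wb⁻² = kg⁻²·m⁻⁴·s⁴·A².
  Combining: W·kat⁻²·Wb⁻² = (kg·m²·s⁻³) · (s²·mol⁻²) · (kg⁻²·m⁻⁴·s⁴·A²) = kg⁻¹·m⁻²·s³·A²·mol⁻².
Right side:
  kat = s⁻¹·mol.
  So kat⁻² = s²·mol⁻².
  Wb = kg·m²·s⁻²·A⁻¹.
  So Wb⁻² = kg⁻²·m⁻⁴·s⁴·A².
  W = kg·m²·s⁻³.
  J = kg·m²·s⁻².
  So J⁻¹ = kg⁻¹·m⁻²·s².
  Hz = s⁻¹.
  Combining: s·kat⁻²·Wb⁻²·W·J⁻¹·Hz = s · (s²·mol⁻²) · (kg⁻²·m⁻⁴·s⁴·A²) · (kg·m²·s⁻³) · (kg⁻¹·m⁻²·s²) · s⁻¹ = kg⁻²·m⁻⁴·s⁵·A²·mol⁻².
Left is kg⁻¹·m⁻²·s³·A²·mol⁻²; right is kg⁻²·m⁻⁴·s⁵·A²·mol⁻² — different.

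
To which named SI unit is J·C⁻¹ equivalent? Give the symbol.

V

J = kg·m²·s⁻².
C = s·A.
So C⁻¹ = s⁻¹·A⁻¹.
Combining: J·C⁻¹ = (kg·m²·s⁻²) · (s⁻¹·A⁻¹) = kg·m²·s⁻³·A⁻¹.
kg·m²·s⁻³·A⁻¹ is the base-SI form of the volt.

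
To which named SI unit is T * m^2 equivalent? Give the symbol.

Wb

T = kg·s⁻²·A⁻¹.
Combining: T·m² = (kg·s⁻²·A⁻¹) · m² = kg·m²·s⁻²·A⁻¹.
kg·m²·s⁻²·A⁻¹ is the base-SI form of the weber.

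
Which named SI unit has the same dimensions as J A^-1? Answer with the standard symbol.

J = N·m (work = force × distance),
    = kg·m²·s⁻².
Combining: J·A⁻¹ = (kg·m²·s⁻²) · A⁻¹ = kg·m²·s⁻²·A⁻¹.
kg·m²·s⁻²·A⁻¹ is the base-SI form of the weber.

Wb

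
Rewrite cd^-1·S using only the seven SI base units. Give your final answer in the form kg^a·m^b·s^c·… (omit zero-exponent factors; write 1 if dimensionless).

kg⁻¹·m⁻²·s³·A²·cd⁻¹

S = 1/Ω (conductance is reciprocal resistance),
    = kg⁻¹·m⁻²·s³·A².
Combining: cd⁻¹·S = cd⁻¹ · (kg⁻¹·m⁻²·s³·A²) = kg⁻¹·m⁻²·s³·A²·cd⁻¹.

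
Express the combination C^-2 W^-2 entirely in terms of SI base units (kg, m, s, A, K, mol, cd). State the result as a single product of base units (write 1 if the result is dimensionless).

C = A·s = s·A (charge = current × time).
So C⁻² = s⁻²·A⁻².
W = J/s (power = energy per time),
    = kg·m²·s⁻³.
So W⁻² = kg⁻²·m⁻⁴·s⁶.
Combining: C⁻²·W⁻² = (s⁻²·A⁻²) · (kg⁻²·m⁻⁴·s⁶) = kg⁻²·m⁻⁴·s⁴·A⁻².

kg⁻²·m⁻⁴·s⁴·A⁻²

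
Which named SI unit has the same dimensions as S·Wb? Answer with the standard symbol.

C

S = kg⁻¹·m⁻²·s³·A².
Wb = kg·m²·s⁻²·A⁻¹.
Combining: S·Wb = (kg⁻¹·m⁻²·s³·A²) · (kg·m²·s⁻²·A⁻¹) = s·A.
s·A is the base-SI form of the coulomb.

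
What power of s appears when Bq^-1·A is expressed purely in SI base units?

1

Bq = 1/s = s⁻¹ (activity is decays per second).
So Bq⁻¹ = s.
Combining: Bq⁻¹·A = s · A = s·A.
The exponent of s is 1.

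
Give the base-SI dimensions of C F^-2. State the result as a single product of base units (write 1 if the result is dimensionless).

kg²·m⁴·s⁻⁷·A⁻³

C = A·s = s·A (charge = current × time).
F = C/V (capacitance = charge per voltage),
    = A·s/(kg·m²·s⁻³·A⁻¹) (substituting C and V),
    = kg⁻¹·m⁻²·s⁴·A².
So F⁻² = kg²·m⁴·s⁻⁸·A⁻⁴.
Combining: C·F⁻² = (s·A) · (kg²·m⁴·s⁻⁸·A⁻⁴) = kg²·m⁴·s⁻⁷·A⁻³.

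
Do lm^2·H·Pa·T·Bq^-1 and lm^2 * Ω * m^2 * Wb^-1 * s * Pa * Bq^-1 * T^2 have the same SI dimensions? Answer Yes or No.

Yes

Left side:
  lm = cd·sr = cd (luminous flux; sr is dimensionless).
  So lm² = cd².
  H = Wb/A (inductance = flux per current),
      = kg·m²·s⁻²·A⁻².
  Pa = N/m² (pressure = force per area),
      = kg·m⁻¹·s⁻².
  T = Wb/m² (flux density = flux per area),
      = kg·s⁻²·A⁻¹.
  Bq = 1/s = s⁻¹ (activity is decays per second).
  So Bq⁻¹ = s.
  Combining: lm²·H·Pa·T·Bq⁻¹ = cd² · (kg·m²·s⁻²·A⁻²) · (kg·m⁻¹·s⁻²) · (kg·s⁻²·A⁻¹) · s = kg³·m·s⁻⁵·A⁻³·cd².
Right side:
  lm = cd·sr = cd (luminous flux; sr is dimensionless).
  So lm² = cd².
  Ω = V/A (resistance = voltage per current),
      = kg·m²·s⁻³·A⁻².
  Wb = V·s (flux: a volt is a weber per second),
      = kg·m²·s⁻²·A⁻¹.
  So Wb⁻¹ = kg⁻¹·m⁻²·s²·A.
  Pa = N/m² (pressure = force per area),
      = kg·m⁻¹·s⁻².
  Bq = 1/s = s⁻¹ (activity is decays per second).
  So Bq⁻¹ = s.
  T = Wb/m² (flux density = flux per area),
      = kg·s⁻²·A⁻¹.
  So T² = kg²·s⁻⁴·A⁻².
  Combining: lm²·Ω·m²·Wb⁻¹·s·Pa·Bq⁻¹·T² = cd² · (kg·m²·s⁻³·A⁻²) · m² · (kg⁻¹·m⁻²·s²·A) · s · (kg·m⁻¹·s⁻²) · s · (kg²·s⁻⁴·A⁻²) = kg³·m·s⁻⁵·A⁻³·cd².
Both reduce to kg³·m·s⁻⁵·A⁻³·cd².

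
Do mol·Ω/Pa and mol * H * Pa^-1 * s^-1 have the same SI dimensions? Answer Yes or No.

Yes

Left side:
  Pa = N/m² (pressure = force per area),
      = kg·m⁻¹·s⁻².
  So Pa⁻¹ = kg⁻¹·m·s².
  Ω = V/A (resistance = voltage per current),
      = kg·m²·s⁻³·A⁻².
  Combining: Pa⁻¹·mol·Ω = (kg⁻¹·m·s²) · mol · (kg·m²·s⁻³·A⁻²) = m³·s⁻¹·A⁻²·mol.
Right side:
  H = Wb/A (inductance = flux per current),
      = kg·m²·s⁻²·A⁻².
  Pa = N/m² (pressure = force per area),
      = kg·m⁻¹·s⁻².
  So Pa⁻¹ = kg⁻¹·m·s².
  Combining: mol·H·Pa⁻¹·s⁻¹ = mol · (kg·m²·s⁻²·A⁻²) · (kg⁻¹·m·s²) · s⁻¹ = m³·s⁻¹·A⁻²·mol.
Both reduce to m³·s⁻¹·A⁻²·mol.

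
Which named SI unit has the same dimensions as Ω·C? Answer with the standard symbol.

Wb

Ω = V/A (resistance = voltage per current),
    = kg·m²·s⁻³·A⁻².
C = A·s = s·A (charge = current × time).
Combining: Ω·C = (kg·m²·s⁻³·A⁻²) · (s·A) = kg·m²·s⁻²·A⁻¹.
kg·m²·s⁻²·A⁻¹ is the base-SI form of the weber.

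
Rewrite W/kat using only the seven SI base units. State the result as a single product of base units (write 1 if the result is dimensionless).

kat = mol/s = s⁻¹·mol (catalytic activity).
So kat⁻¹ = s·mol⁻¹.
W = J/s (power = energy per time),
    = kg·m²·s⁻³.
Combining: kat⁻¹·W = (s·mol⁻¹) · (kg·m²·s⁻³) = kg·m²·s⁻²·mol⁻¹.

kg·m²·s⁻²·mol⁻¹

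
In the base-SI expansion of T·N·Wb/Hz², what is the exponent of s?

T = Wb/m² (flux density = flux per area),
    = kg·s⁻²·A⁻¹.
Hz = 1/s = s⁻¹ (frequency is cycles per second).
So Hz⁻² = s².
N = kg·m/s² = kg·m·s⁻² (force = mass × acceleration).
Wb = V·s (flux: a volt is a weber per second),
    = kg·m²·s⁻²·A⁻¹.
Combining: T·Hz⁻²·N·Wb = (kg·s⁻²·A⁻¹) · s² · (kg·m·s⁻²) · (kg·m²·s⁻²·A⁻¹) = kg³·m³·s⁻⁴·A⁻².
The exponent of s is -4.

-4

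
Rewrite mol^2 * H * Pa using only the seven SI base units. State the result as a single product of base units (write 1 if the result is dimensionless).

H = Wb/A (inductance = flux per current),
    = kg·m²·s⁻²·A⁻².
Pa = N/m² (pressure = force per area),
    = kg·m⁻¹·s⁻².
Combining: mol²·H·Pa = mol² · (kg·m²·s⁻²·A⁻²) · (kg·m⁻¹·s⁻²) = kg²·m·s⁻⁴·A⁻²·mol².

kg²·m·s⁻⁴·A⁻²·mol²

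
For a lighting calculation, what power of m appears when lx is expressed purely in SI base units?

lx = lm/m² (illuminance = luminous flux per area),
    = m⁻²·cd.
The exponent of m is -2.

-2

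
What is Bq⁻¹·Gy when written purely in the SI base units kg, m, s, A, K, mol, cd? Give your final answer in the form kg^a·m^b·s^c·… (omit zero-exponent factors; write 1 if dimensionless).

m²·s⁻¹

Bq = 1/s = s⁻¹ (activity is decays per second).
So Bq⁻¹ = s.
Gy = J/kg (absorbed dose = energy per mass),
    = m²·s⁻².
Combining: Bq⁻¹·Gy = s · (m²·s⁻²) = m²·s⁻¹.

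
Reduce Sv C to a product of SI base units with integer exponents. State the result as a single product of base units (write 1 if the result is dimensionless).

m²·s⁻¹·A

Sv = J/kg (equivalent dose = energy per mass),
    = m²·s⁻².
C = A·s = s·A (charge = current × time).
Combining: Sv·C = (m²·s⁻²) · (s·A) = m²·s⁻¹·A.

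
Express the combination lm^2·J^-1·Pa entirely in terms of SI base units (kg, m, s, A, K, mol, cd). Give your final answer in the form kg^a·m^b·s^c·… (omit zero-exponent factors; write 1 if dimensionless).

lm = cd·sr = cd (luminous flux; sr is dimensionless).
So lm² = cd².
J = N·m (work = force × distance),
    = kg·m²·s⁻².
So J⁻¹ = kg⁻¹·m⁻²·s².
Pa = N/m² (pressure = force per area),
    = kg·m⁻¹·s⁻².
Combining: lm²·J⁻¹·Pa = cd² · (kg⁻¹·m⁻²·s²) · (kg·m⁻¹·s⁻²) = m⁻³·cd².

m⁻³·cd²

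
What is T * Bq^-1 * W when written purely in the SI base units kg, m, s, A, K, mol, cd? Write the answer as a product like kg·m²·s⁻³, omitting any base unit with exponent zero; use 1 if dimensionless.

T = kg·s⁻²·A⁻¹.
Bq = s⁻¹.
So Bq⁻¹ = s.
W = kg·m²·s⁻³.
Combining: T·Bq⁻¹·W = (kg·s⁻²·A⁻¹) · s · (kg·m²·s⁻³) = kg²·m²·s⁻⁴·A⁻¹.

kg²·m²·s⁻⁴·A⁻¹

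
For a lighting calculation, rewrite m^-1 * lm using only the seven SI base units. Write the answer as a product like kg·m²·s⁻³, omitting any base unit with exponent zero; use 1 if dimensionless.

m⁻¹·cd

lm = cd·sr = cd (luminous flux; sr is dimensionless).
Combining: m⁻¹·lm = m⁻¹ · cd = m⁻¹·cd.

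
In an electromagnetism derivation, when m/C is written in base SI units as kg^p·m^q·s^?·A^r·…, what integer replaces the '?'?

-1

C = s·A.
So C⁻¹ = s⁻¹·A⁻¹.
Combining: m·C⁻¹ = m · (s⁻¹·A⁻¹) = m·s⁻¹·A⁻¹.
The exponent of s is -1.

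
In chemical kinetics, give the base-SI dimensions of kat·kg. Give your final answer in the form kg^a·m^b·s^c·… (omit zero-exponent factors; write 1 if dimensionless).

kg·s⁻¹·mol

kat = s⁻¹·mol.
Combining: kat·kg = (s⁻¹·mol) · kg = kg·s⁻¹·mol.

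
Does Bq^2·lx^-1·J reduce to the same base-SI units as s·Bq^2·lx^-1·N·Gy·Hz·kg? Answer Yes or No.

Left side:
  Bq = 1/s = s⁻¹ (activity is decays per second).
  So Bq² = s⁻².
  lx = lm/m² (illuminance = luminous flux per area),
      = m⁻²·cd.
  So lx⁻¹ = m²·cd⁻¹.
  J = N·m (work = force × distance),
      = kg·m²·s⁻².
  Combining: Bq²·lx⁻¹·J = s⁻² · (m²·cd⁻¹) · (kg·m²·s⁻²) = kg·m⁴·s⁻⁴·cd⁻¹.
Right side:
  Bq = s⁻¹.
  So Bq² = s⁻².
  lx = m⁻²·cd.
  So lx⁻¹ = m²·cd⁻¹.
  N = kg·m·s⁻².
  Gy = m²·s⁻².
  Hz = s⁻¹.
  Combining: s·Bq²·lx⁻¹·N·Gy·Hz·kg = s · s⁻² · (m²·cd⁻¹) · (kg·m·s⁻²) · (m²·s⁻²) · s⁻¹ · kg = kg²·m⁵·s⁻⁶·cd⁻¹.
Left is kg·m⁴·s⁻⁴·cd⁻¹; right is kg²·m⁵·s⁻⁶·cd⁻¹ — different.

No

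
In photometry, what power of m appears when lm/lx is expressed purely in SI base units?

2

lm = cd·sr = cd (luminous flux; sr is dimensionless).
lx = lm/m² (illuminance = luminous flux per area),
    = m⁻²·cd.
So lx⁻¹ = m²·cd⁻¹.
Combining: lm·lx⁻¹ = cd · (m²·cd⁻¹) = m².
The exponent of m is 2.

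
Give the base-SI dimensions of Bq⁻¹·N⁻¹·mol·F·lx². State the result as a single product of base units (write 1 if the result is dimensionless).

Bq = 1/s = s⁻¹ (activity is decays per second).
So Bq⁻¹ = s.
N = kg·m/s² = kg·m·s⁻² (force = mass × acceleration).
So N⁻¹ = kg⁻¹·m⁻¹·s².
F = C/V (capacitance = charge per voltage),
    = A·s/(kg·m²·s⁻³·A⁻¹) (substituting C and V),
    = kg⁻¹·m⁻²·s⁴·A².
lx = lm/m² (illuminance = luminous flux per area),
    = m⁻²·cd.
So lx² = m⁻⁴·cd².
Combining: Bq⁻¹·N⁻¹·mol·F·lx² = s · (kg⁻¹·m⁻¹·s²) · mol · (kg⁻¹·m⁻²·s⁴·A²) · (m⁻⁴·cd²) = kg⁻²·m⁻⁷·s⁷·A²·mol·cd².

kg⁻²·m⁻⁷·s⁷·A²·mol·cd²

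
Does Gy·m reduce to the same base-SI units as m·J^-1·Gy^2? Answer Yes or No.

No

Left side:
  Gy = J/kg (absorbed dose = energy per mass),
      = m²·s⁻².
  Combining: Gy·m = (m²·s⁻²) · m = m³·s⁻².
Right side:
  J = kg·m²·s⁻².
  So J⁻¹ = kg⁻¹·m⁻²·s².
  Gy = m²·s⁻².
  So Gy² = m⁴·s⁻⁴.
  Combining: m·J⁻¹·Gy² = m · (kg⁻¹·m⁻²·s²) · (m⁴·s⁻⁴) = kg⁻¹·m³·s⁻².
Left is m³·s⁻²; right is kg⁻¹·m³·s⁻² — different.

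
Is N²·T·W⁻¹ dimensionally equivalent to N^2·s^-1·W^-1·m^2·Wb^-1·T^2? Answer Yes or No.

No

Left side:
  N = kg·m/s² = kg·m·s⁻² (force = mass × acceleration).
  So N² = kg²·m²·s⁻⁴.
  T = Wb/m² (flux density = flux per area),
      = kg·s⁻²·A⁻¹.
  W = J/s (power = energy per time),
      = kg·m²·s⁻³.
  So W⁻¹ = kg⁻¹·m⁻²·s³.
  Combining: N²·T·W⁻¹ = (kg²·m²·s⁻⁴) · (kg·s⁻²·A⁻¹) · (kg⁻¹·m⁻²·s³) = kg²·s⁻³·A⁻¹.
Right side:
  N = kg·m/s² = kg·m·s⁻² (force = mass × acceleration).
  So N² = kg²·m²·s⁻⁴.
  W = J/s (power = energy per time),
      = kg·m²·s⁻³.
  So W⁻¹ = kg⁻¹·m⁻²·s³.
  Wb = V·s (flux: a volt is a weber per second),
      = kg·m²·s⁻²·A⁻¹.
  So Wb⁻¹ = kg⁻¹·m⁻²·s²·A.
  T = Wb/m² (flux density = flux per area),
      = kg·s⁻²·A⁻¹.
  So T² = kg²·s⁻⁴·A⁻².
  Combining: N²·s⁻¹·W⁻¹·m²·Wb⁻¹·T² = (kg²·m²·s⁻⁴) · s⁻¹ · (kg⁻¹·m⁻²·s³) · m² · (kg⁻¹·m⁻²·s²·A) · (kg²·s⁻⁴·A⁻²) = kg²·s⁻⁴·A⁻¹.
Left is kg²·s⁻³·A⁻¹; right is kg²·s⁻⁴·A⁻¹ — different.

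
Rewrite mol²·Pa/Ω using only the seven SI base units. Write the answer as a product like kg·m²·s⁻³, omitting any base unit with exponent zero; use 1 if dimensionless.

m⁻³·s·A²·mol²

Ω = V/A (resistance = voltage per current),
    = kg·m²·s⁻³·A⁻².
So Ω⁻¹ = kg⁻¹·m⁻²·s³·A².
Pa = N/m² (pressure = force per area),
    = kg·m⁻¹·s⁻².
Combining: Ω⁻¹·mol²·Pa = (kg⁻¹·m⁻²·s³·A²) · mol² · (kg·m⁻¹·s⁻²) = m⁻³·s·A²·mol².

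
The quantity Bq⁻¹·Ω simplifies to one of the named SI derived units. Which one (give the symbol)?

Bq = 1/s = s⁻¹ (activity is decays per second).
So Bq⁻¹ = s.
Ω = V/A (resistance = voltage per current),
    = kg·m²·s⁻³·A⁻².
Combining: Bq⁻¹·Ω = s · (kg·m²·s⁻³·A⁻²) = kg·m²·s⁻²·A⁻².
kg·m²·s⁻²·A⁻² is the base-SI form of the henry.

H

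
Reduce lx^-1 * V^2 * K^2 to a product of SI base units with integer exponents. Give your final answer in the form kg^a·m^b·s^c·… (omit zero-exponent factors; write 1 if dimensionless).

kg²·m⁶·s⁻⁶·A⁻²·K²·cd⁻¹

lx = lm/m² (illuminance = luminous flux per area),
    = m⁻²·cd.
So lx⁻¹ = m²·cd⁻¹.
V = W/A (potential = power per current),
    = kg·m²·s⁻³·A⁻¹.
So V² = kg²·m⁴·s⁻⁶·A⁻².
Combining: lx⁻¹·V²·K² = (m²·cd⁻¹) · (kg²·m⁴·s⁻⁶·A⁻²) · K² = kg²·m⁶·s⁻⁶·A⁻²·K²·cd⁻¹.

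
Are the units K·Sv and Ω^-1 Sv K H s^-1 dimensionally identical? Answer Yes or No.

Yes

Left side:
  Sv = J/kg (equivalent dose = energy per mass),
      = m²·s⁻².
  Combining: K·Sv = K · (m²·s⁻²) = m²·s⁻²·K.
Right side:
  Ω = V/A (resistance = voltage per current),
      = kg·m²·s⁻³·A⁻².
  So Ω⁻¹ = kg⁻¹·m⁻²·s³·A².
  Sv = J/kg (equivalent dose = energy per mass),
      = m²·s⁻².
  H = Wb/A (inductance = flux per current),
      = kg·m²·s⁻²·A⁻².
  Combining: Ω⁻¹·Sv·K·H·s⁻¹ = (kg⁻¹·m⁻²·s³·A²) · (m²·s⁻²) · K · (kg·m²·s⁻²·A⁻²) · s⁻¹ = m²·s⁻²·K.
Both reduce to m²·s⁻²·K.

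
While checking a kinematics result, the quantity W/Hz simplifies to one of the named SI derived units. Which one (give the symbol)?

J

W = J/s (power = energy per time),
    = kg·m²·s⁻³.
Hz = 1/s = s⁻¹ (frequency is cycles per second).
So Hz⁻¹ = s.
Combining: W·Hz⁻¹ = (kg·m²·s⁻³) · s = kg·m²·s⁻².
kg·m²·s⁻² is the base-SI form of the joule.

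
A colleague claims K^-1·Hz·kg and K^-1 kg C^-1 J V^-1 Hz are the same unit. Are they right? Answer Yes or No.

Left side:
  Hz = 1/s = s⁻¹ (frequency is cycles per second).
  Combining: K⁻¹·Hz·kg = K⁻¹ · s⁻¹ · kg = kg·s⁻¹·K⁻¹.
Right side:
  C = A·s = s·A (charge = current × time).
  So C⁻¹ = s⁻¹·A⁻¹.
  J = N·m (work = force × distance),
      = kg·m²·s⁻².
  V = W/A (potential = power per current),
      = kg·m²·s⁻³·A⁻¹.
  So V⁻¹ = kg⁻¹·m⁻²·s³·A.
  Hz = 1/s = s⁻¹ (frequency is cycles per second).
  Combining: K⁻¹·kg·C⁻¹·J·V⁻¹·Hz = K⁻¹ · kg · (s⁻¹·A⁻¹) · (kg·m²·s⁻²) · (kg⁻¹·m⁻²·s³·A) · s⁻¹ = kg·s⁻¹·K⁻¹.
Both reduce to kg·s⁻¹·K⁻¹.

Yes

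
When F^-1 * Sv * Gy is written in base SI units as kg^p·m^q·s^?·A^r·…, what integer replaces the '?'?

F = C/V (capacitance = charge per voltage),
    = A·s/(kg·m²·s⁻³·A⁻¹) (substituting C and V),
    = kg⁻¹·m⁻²·s⁴·A².
So F⁻¹ = kg·m²·s⁻⁴·A⁻².
Sv = J/kg (equivalent dose = energy per mass),
    = m²·s⁻².
Gy = J/kg (absorbed dose = energy per mass),
    = m²·s⁻².
Combining: F⁻¹·Sv·Gy = (kg·m²·s⁻⁴·A⁻²) · (m²·s⁻²) · (m²·s⁻²) = kg·m⁶·s⁻⁸·A⁻².
The exponent of s is -8.

-8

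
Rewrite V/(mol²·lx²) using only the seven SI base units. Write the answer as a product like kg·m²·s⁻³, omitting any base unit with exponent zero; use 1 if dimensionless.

V = kg·m²·s⁻³·A⁻¹.
lx = m⁻²·cd.
So lx⁻² = m⁴·cd⁻².
Combining: V·mol⁻²·lx⁻² = (kg·m²·s⁻³·A⁻¹) · mol⁻² · (m⁴·cd⁻²) = kg·m⁶·s⁻³·A⁻¹·mol⁻²·cd⁻².

kg·m⁶·s⁻³·A⁻¹·mol⁻²·cd⁻²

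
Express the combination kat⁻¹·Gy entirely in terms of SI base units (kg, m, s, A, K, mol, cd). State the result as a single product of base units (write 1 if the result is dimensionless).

m²·s⁻¹·mol⁻¹

kat = s⁻¹·mol.
So kat⁻¹ = s·mol⁻¹.
Gy = m²·s⁻².
Combining: kat⁻¹·Gy = (s·mol⁻¹) · (m²·s⁻²) = m²·s⁻¹·mol⁻¹.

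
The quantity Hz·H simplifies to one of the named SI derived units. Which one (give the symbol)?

Ω

Hz = s⁻¹.
H = kg·m²·s⁻²·A⁻².
Combining: Hz·H = s⁻¹ · (kg·m²·s⁻²·A⁻²) = kg·m²·s⁻³·A⁻².
kg·m²·s⁻³·A⁻² is the base-SI form of the ohm.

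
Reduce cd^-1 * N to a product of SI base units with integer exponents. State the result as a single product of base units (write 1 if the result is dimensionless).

kg·m·s⁻²·cd⁻¹

N = kg·m/s² = kg·m·s⁻² (force = mass × acceleration).
Combining: cd⁻¹·N = cd⁻¹ · (kg·m·s⁻²) = kg·m·s⁻²·cd⁻¹.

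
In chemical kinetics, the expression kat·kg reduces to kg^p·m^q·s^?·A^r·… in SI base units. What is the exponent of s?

kat = mol/s = s⁻¹·mol (catalytic activity).
Combining: kat·kg = (s⁻¹·mol) · kg = kg·s⁻¹·mol.
The exponent of s is -1.

-1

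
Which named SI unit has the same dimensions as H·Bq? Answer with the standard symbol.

H = Wb/A (inductance = flux per current),
    = kg·m²·s⁻²·A⁻².
Bq = 1/s = s⁻¹ (activity is decays per second).
Combining: H·Bq = (kg·m²·s⁻²·A⁻²) · s⁻¹ = kg·m²·s⁻³·A⁻².
kg·m²·s⁻³·A⁻² is the base-SI form of the ohm.

Ω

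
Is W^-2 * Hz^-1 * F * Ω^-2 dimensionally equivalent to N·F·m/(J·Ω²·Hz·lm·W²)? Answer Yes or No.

No

Left side:
  W = kg·m²·s⁻³.
  So W⁻² = kg⁻²·m⁻⁴·s⁶.
  Hz = s⁻¹.
  So Hz⁻¹ = s.
  F = kg⁻¹·m⁻²·s⁴·A².
  Ω = kg·m²·s⁻³·A⁻².
  So Ω⁻² = kg⁻²·m⁻⁴·s⁶·A⁴.
  Combining: W⁻²·Hz⁻¹·F·Ω⁻² = (kg⁻²·m⁻⁴·s⁶) · s · (kg⁻¹·m⁻²·s⁴·A²) · (kg⁻²·m⁻⁴·s⁶·A⁴) = kg⁻⁵·m⁻¹⁰·s¹⁷·A⁶.
Right side:
  J = N·m (work = force × distance),
      = kg·m²·s⁻².
  So J⁻¹ = kg⁻¹·m⁻²·s².
  Ω = V/A (resistance = voltage per current),
      = kg·m²·s⁻³·A⁻².
  So Ω⁻² = kg⁻²·m⁻⁴·s⁶·A⁴.
  Hz = 1/s = s⁻¹ (frequency is cycles per second).
  So Hz⁻¹ = s.
  N = kg·m/s² = kg·m·s⁻² (force = mass × acceleration).
  lm = cd·sr = cd (luminous flux; sr is dimensionless).
  So lm⁻¹ = cd⁻¹.
  W = J/s (power = energy per time),
      = kg·m²·s⁻³.
  So W⁻² = kg⁻²·m⁻⁴·s⁶.
  F = C/V (capacitance = charge per voltage),
      = A·s/(kg·m²·s⁻³·A⁻¹) (substituting C and V),
      = kg⁻¹·m⁻²·s⁴·A².
  Combining: J⁻¹·Ω⁻²·Hz⁻¹·N·lm⁻¹·W⁻²·F·m = (kg⁻¹·m⁻²·s²) · (kg⁻²·m⁻⁴·s⁶·A⁴) · s · (kg·m·s⁻²) · cd⁻¹ · (kg⁻²·m⁻⁴·s⁶) · (kg⁻¹·m⁻²·s⁴·A²) · m = kg⁻⁵·m⁻¹⁰·s¹⁷·A⁶·cd⁻¹.
Left is kg⁻⁵·m⁻¹⁰·s¹⁷·A⁶; right is kg⁻⁵·m⁻¹⁰·s¹⁷·A⁶·cd⁻¹ — different.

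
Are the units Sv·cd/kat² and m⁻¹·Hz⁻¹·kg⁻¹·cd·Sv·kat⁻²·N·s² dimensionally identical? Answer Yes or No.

No

Left side:
  Sv = J/kg (equivalent dose = energy per mass),
      = m²·s⁻².
  kat = mol/s = s⁻¹·mol (catalytic activity).
  So kat⁻² = s²·mol⁻².
  Combining: Sv·kat⁻²·cd = (m²·s⁻²) · (s²·mol⁻²) · cd = m²·mol⁻²·cd.
Right side:
  Hz = 1/s = s⁻¹ (frequency is cycles per second).
  So Hz⁻¹ = s.
  Sv = J/kg (equivalent dose = energy per mass),
      = m²·s⁻².
  kat = mol/s = s⁻¹·mol (catalytic activity).
  So kat⁻² = s²·mol⁻².
  N = kg·m/s² = kg·m·s⁻² (force = mass × acceleration).
  Combining: m⁻¹·Hz⁻¹·kg⁻¹·cd·Sv·kat⁻²·N·s² = m⁻¹ · s · kg⁻¹ · cd · (m²·s⁻²) · (s²·mol⁻²) · (kg·m·s⁻²) · s² = m²·s·mol⁻²·cd.
Left is m²·mol⁻²·cd; right is m²·s·mol⁻²·cd — different.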